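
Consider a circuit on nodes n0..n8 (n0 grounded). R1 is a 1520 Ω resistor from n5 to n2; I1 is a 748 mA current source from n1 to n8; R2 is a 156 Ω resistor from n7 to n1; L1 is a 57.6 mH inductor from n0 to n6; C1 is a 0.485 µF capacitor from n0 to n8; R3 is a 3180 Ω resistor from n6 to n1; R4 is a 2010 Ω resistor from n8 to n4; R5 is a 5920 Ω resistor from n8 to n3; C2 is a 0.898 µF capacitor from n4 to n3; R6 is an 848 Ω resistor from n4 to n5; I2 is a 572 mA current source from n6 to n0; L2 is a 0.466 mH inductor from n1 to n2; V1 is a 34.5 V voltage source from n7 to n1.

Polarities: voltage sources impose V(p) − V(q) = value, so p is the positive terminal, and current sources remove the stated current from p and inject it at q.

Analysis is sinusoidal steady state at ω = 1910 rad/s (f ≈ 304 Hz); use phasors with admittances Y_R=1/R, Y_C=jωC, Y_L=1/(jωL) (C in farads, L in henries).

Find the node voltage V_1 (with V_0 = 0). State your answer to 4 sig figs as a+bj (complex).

-1281-250.1j V

MNA unknowns: 8 node voltages V₁..V_8 plus 1 source current (V1)
R1: Y=0.0006579+0.000j on G[5,2]
I1: z[1]−=0.748, z[8]+=0.748
R2: Y=0.006410+0.000j on G[7,1]
L1: Y=0.000-0.009090j on G[0,6]
C1: Y=0.000+0.0009264j on G[0,8]
R3: Y=0.0003145+0.000j on G[6,1]
R4: Y=0.0004975+0.000j on G[8,4]
R5: Y=0.0001689+0.000j on G[8,3]
C2: Y=0.000+0.001715j on G[4,3]
R6: Y=0.001179+0.000j on G[4,5]
I2: z[6]−=0.572, z[0]+=0.572
L2: Y=0.000-1.124j on G[1,2]
V1: row V7−V1=34.5, i_V1 at 7,1
solve → V1=-1281-250.1j, V2=-1281-249.8j, V3=-469.5-407.1j, V4=-466.6-356.1j, V5=-758.1-318.1j, V6=4.938-107.4j, V7=-1246-250.1j, V8=48.45-436.4j
aux → i_V1=-0.2212+0.000j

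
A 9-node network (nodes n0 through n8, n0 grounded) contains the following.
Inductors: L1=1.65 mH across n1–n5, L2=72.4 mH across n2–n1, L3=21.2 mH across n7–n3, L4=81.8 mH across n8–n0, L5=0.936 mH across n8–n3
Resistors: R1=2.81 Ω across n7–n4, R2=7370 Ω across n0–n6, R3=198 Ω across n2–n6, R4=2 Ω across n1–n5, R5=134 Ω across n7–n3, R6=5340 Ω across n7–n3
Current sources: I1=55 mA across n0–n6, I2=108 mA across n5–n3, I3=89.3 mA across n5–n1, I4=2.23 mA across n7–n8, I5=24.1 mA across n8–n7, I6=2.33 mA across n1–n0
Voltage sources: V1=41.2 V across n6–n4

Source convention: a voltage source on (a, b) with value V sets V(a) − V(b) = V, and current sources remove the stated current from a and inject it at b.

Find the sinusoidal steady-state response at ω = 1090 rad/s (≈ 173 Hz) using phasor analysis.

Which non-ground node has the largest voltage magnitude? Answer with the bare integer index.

Element admittances at ω=1090 rad/s:
  Y(L1) = 0.000-0.5560j S between n1,n5
  Y(L2) = 0.000-0.01267j S between n2,n1
  Y(L3) = 0.000-0.04328j S between n7,n3
  Y(R1) = 0.3559+0.000j S between n7,n4
  Y(R2) = 0.0001357+0.000j S between n0,n6
  Y(R3) = 0.005051+0.000j S between n2,n6
  I1: injects 0.055 A into n6 (from n0)
  Y(R4) = 0.5000+0.000j S between n1,n5
  Y(L4) = 0.000-0.01122j S between n8,n0
  I2: injects 0.108 A into n3 (from n5)
  Y(R5) = 0.007463+0.000j S between n7,n3
  I3: injects 0.0893 A into n1 (from n5)
  Y(L5) = 0.000-0.9802j S between n8,n3
  I4: injects 0.00223 A into n8 (from n7)
  I5: injects 0.0241 A into n7 (from n8)
  I6: injects 0.00233 A into n0 (from n1)
  Y(R6) = 0.0001873+0.000j S between n7,n3
  V1: constraint V(n6)−V(n4) = 41.2
Assemble and solve the 9×9 MNA system:
  V(n1)=19.08-5.313j  V(n2)=19.08+3.394j  V(n3)=0.04153+4.271j  V(n4)=-0.2738+3.394j  V(n5)=18.90-5.509j  V(n6)=40.93+3.394j  V(n7)=-0.1027+3.395j  V(n8)=0.04106+4.201j
  i(V1)=-0.06088-0.0004605j

6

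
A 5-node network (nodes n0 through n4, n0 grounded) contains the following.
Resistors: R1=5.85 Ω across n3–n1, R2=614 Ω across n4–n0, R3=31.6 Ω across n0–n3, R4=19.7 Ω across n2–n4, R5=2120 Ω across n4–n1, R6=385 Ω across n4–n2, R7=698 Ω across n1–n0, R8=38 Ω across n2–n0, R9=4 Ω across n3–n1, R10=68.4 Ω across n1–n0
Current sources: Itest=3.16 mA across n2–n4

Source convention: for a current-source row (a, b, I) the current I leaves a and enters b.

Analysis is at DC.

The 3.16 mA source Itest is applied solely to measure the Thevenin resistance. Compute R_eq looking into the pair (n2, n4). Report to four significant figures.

MNA unknowns: 4 node voltages V₁..V_4
R1: Y=0.1709 on G[3,1]
R2: Y=0.001629 on G[4,0]
R3: Y=0.03165 on G[0,3]
R4: Y=0.05076 on G[2,4]
R5: Y=0.0004717 on G[4,1]
R6: Y=0.002597 on G[4,2]
R7: Y=0.001433 on G[1,0]
R8: Y=0.02632 on G[2,0]
R9: Y=0.2500 on G[3,1]
R10: Y=0.01462 on G[1,0]
Itest: z[2]−=0.00316, z[4]+=0.00316
solve → V1=0.0005433, V2=-0.004215, V3=0.0005053, V4=0.05293

R_eq = 18.08 Ω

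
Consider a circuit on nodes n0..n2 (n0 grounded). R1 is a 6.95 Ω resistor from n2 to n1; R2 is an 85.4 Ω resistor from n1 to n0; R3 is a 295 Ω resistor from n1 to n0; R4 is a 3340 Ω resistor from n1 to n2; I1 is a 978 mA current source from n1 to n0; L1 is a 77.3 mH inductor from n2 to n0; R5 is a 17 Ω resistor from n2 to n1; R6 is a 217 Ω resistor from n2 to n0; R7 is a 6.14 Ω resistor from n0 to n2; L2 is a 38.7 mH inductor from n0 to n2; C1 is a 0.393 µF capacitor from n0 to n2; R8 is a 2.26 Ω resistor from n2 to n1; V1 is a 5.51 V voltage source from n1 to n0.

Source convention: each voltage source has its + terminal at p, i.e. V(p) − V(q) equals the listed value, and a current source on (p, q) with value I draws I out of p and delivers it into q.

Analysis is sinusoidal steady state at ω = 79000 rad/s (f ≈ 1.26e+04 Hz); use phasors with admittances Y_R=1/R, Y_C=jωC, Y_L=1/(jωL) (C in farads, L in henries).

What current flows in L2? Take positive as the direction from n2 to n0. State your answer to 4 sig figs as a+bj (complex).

Apply KCL at each of the 2 non-ground nodes and solve the resulting linear system.
Node n1: branches {R1, R2, R3, R4, I1, R5, R8, V1} → V_1 = 5.510+0.000j
Node n2: branches {R1, R4, L1, R5, R6, R7, L2, C1, R8} → V_2 = 4.369-0.1642j
Source currents: i(V1)=-1.798-0.1060j

-5.371e-05-0.001429j A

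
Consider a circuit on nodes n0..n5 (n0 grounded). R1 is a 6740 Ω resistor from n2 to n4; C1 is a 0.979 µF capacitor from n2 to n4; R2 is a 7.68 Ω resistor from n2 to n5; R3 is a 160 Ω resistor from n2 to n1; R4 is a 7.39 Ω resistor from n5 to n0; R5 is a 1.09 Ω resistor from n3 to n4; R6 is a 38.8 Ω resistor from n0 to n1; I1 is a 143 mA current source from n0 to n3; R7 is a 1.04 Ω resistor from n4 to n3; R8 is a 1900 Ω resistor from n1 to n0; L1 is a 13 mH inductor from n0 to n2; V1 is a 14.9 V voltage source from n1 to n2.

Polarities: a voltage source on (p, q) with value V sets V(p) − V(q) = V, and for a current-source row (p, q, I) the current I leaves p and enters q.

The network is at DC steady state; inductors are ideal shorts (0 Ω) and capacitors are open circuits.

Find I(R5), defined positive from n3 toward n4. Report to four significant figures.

MNA unknowns: 5 node voltages V₁..V_5 plus 2 source currents (L1, V1)
R1: Y=0.0001484 on G[2,4]
C1: Y=0.000 on G[2,4]
R2: Y=0.1302 on G[2,5]
R3: Y=0.006250 on G[2,1]
R4: Y=0.1353 on G[5,0]
R5: Y=0.9174 on G[3,4]
R6: Y=0.02577 on G[0,1]
I1: z[0]−=0.143, z[3]+=0.143
R7: Y=0.9615 on G[4,3]
R8: Y=0.0005263 on G[1,0]
L1: row V0−V2=0, i_L1 at 0,2
V1: row V1−V2=14.9, i_V1 at 1,2
solve → V1=14.90, V2=0.000, V3=963.9, V4=963.8, V5=0.000
aux → i_L1=0.2489, i_V1=-0.4850

0.06982 A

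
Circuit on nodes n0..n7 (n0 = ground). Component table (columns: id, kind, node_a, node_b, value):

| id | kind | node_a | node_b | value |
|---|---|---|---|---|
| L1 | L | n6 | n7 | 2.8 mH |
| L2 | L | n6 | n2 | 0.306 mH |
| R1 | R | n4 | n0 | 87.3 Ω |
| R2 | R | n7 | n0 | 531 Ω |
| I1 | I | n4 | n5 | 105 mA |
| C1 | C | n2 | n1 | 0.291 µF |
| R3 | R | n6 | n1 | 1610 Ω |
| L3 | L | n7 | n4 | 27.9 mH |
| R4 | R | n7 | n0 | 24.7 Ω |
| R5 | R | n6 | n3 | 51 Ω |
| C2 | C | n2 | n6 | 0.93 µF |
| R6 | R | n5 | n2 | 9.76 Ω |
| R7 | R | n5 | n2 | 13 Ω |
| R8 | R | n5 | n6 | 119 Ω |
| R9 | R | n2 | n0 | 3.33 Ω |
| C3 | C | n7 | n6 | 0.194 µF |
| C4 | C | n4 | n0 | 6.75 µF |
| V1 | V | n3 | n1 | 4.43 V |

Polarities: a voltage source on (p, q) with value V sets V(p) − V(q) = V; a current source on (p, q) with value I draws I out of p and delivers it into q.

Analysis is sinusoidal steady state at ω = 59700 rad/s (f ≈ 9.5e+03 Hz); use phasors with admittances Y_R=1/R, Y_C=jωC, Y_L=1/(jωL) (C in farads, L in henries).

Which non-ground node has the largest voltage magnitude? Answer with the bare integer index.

3

MNA unknowns: 7 node voltages V₁..V_7 plus 1 source current (V1)
L1: Y=0.000-0.005982j on G[6,7]
L2: Y=0.000-0.05474j on G[6,2]
R1: Y=0.01145+0.000j on G[4,0]
R2: Y=0.001883+0.000j on G[7,0]
I1: z[4]−=0.105, z[5]+=0.105
C1: Y=0.000+0.01737j on G[2,1]
R3: Y=0.0006211+0.000j on G[6,1]
L3: Y=0.000-0.0006004j on G[7,4]
R4: Y=0.04049+0.000j on G[7,0]
R5: Y=0.01961+0.000j on G[6,3]
C2: Y=0.000+0.05552j on G[2,6]
R6: Y=0.1025+0.000j on G[5,2]
R7: Y=0.07692+0.000j on G[5,2]
R8: Y=0.008403+0.000j on G[5,6]
R9: Y=0.3003+0.000j on G[2,0]
C3: Y=0.000+0.01158j on G[7,6]
C4: Y=0.000+0.4030j on G[4,0]
V1: row V3−V1=4.43, i_V1 at 3,1
solve → V1=-0.6854+0.9104j, V2=0.3434-0.05109j, V3=3.745+0.9104j, V4=-0.007471+0.2602j, V5=1.012-0.04760j, V6=2.783+0.02686j, V7=0.04295+0.3628j
aux → i_V1=-0.01886-0.01732j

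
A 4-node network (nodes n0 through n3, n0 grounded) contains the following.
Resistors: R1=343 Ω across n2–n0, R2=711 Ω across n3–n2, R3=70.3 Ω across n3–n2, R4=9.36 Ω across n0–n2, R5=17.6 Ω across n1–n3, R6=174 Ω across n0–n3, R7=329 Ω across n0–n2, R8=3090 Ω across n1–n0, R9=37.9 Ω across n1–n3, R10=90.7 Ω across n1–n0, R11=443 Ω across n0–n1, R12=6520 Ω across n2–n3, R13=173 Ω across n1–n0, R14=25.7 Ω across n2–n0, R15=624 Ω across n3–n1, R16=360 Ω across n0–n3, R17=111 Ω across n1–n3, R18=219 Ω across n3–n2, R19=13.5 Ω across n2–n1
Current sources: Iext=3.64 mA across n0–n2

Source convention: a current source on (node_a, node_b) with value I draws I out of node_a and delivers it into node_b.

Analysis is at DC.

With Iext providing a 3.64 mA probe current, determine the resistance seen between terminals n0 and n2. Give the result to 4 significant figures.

MNA unknowns: 3 node voltages V₁..V_3
R1: Y=0.002915 on G[2,0]
R2: Y=0.001406 on G[3,2]
R3: Y=0.01422 on G[3,2]
R4: Y=0.1068 on G[0,2]
R5: Y=0.05682 on G[1,3]
R6: Y=0.005747 on G[0,3]
R7: Y=0.003040 on G[0,2]
R8: Y=0.0003236 on G[1,0]
R9: Y=0.02639 on G[1,3]
R10: Y=0.01103 on G[1,0]
R11: Y=0.002257 on G[0,1]
R12: Y=0.0001534 on G[2,3]
R13: Y=0.005780 on G[1,0]
R14: Y=0.03891 on G[2,0]
R15: Y=0.001603 on G[3,1]
R16: Y=0.002778 on G[0,3]
R17: Y=0.009009 on G[1,3]
R18: Y=0.004566 on G[3,2]
R19: Y=0.07407 on G[2,1]
Iext: z[0]−=0.00364, z[2]+=0.00364
solve → V1=0.01630, V2=0.02101, V3=0.01595

R_eq = 5.773 Ω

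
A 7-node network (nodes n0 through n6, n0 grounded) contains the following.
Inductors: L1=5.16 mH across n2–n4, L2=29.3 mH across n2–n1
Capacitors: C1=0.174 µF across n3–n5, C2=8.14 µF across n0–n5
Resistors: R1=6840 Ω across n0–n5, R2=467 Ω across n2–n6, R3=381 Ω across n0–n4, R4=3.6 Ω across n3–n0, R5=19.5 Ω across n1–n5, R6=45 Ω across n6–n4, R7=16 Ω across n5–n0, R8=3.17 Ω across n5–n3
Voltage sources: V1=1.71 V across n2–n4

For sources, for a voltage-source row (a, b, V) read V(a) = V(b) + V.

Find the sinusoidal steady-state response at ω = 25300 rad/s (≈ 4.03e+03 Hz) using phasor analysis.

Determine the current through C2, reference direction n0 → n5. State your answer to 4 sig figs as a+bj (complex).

-0.001364+0.0003890j A

Element admittances at ω=25300 rad/s:
  Y(L1) = 0.000-0.007660j S between n2,n4
  Y(C1) = 0.000+0.004402j S between n3,n5
  Y(R1) = 0.0001462+0.000j S between n0,n5
  Y(C2) = 0.000+0.2059j S between n0,n5
  Y(R2) = 0.002141+0.000j S between n2,n6
  Y(R3) = 0.002625+0.000j S between n0,n4
  Y(R4) = 0.2778+0.000j S between n3,n0
  Y(R5) = 0.05128+0.000j S between n1,n5
  Y(R6) = 0.02222+0.000j S between n6,n4
  Y(R7) = 0.06250+0.000j S between n5,n0
  Y(L2) = 0.000-0.001349j S between n2,n1
  Y(R8) = 0.3155+0.000j S between n5,n3
  V1: constraint V(n2)−V(n4) = 1.71
Assemble and solve the 7×7 MNA system:
  V(n1)=0.01708-0.04141j  V(n2)=1.339+0.6796j  V(n3)=-0.0009816-0.003528j  V(n4)=-0.3706+0.6796j  V(n5)=-0.001889-0.006622j  V(n6)=-0.2203+0.6796j
  i(V1)=-0.004313+0.01488j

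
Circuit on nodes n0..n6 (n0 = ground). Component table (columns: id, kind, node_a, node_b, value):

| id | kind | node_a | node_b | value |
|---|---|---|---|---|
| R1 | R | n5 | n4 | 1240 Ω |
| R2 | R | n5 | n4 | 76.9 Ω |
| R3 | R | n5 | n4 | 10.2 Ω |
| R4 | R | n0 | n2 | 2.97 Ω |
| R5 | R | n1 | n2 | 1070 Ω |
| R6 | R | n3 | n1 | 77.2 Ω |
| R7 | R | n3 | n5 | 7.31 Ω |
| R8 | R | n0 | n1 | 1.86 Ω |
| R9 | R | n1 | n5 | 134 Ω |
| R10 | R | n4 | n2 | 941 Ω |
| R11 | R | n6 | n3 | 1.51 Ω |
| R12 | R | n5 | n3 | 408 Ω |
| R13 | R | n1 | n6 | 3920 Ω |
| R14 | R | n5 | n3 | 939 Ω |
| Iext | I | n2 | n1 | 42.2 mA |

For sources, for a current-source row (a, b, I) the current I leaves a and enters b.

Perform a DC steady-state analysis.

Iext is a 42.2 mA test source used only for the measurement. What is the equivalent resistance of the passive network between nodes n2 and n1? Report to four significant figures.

R_eq = 4.785 Ω

Element admittances at DC:
  Y(R1) = 0.0008065 S between n5,n4
  Y(R2) = 0.01300 S between n5,n4
  Y(R3) = 0.09804 S between n5,n4
  Y(R4) = 0.3367 S between n0,n2
  Y(R5) = 0.0009346 S between n1,n2
  Y(R6) = 0.01295 S between n3,n1
  Y(R7) = 0.1368 S between n3,n5
  Y(R8) = 0.5376 S between n0,n1
  Y(R9) = 0.007463 S between n1,n5
  Y(R10) = 0.001063 S between n4,n2
  Y(R11) = 0.6623 S between n6,n3
  Y(R12) = 0.002451 S between n5,n3
  Y(R13) = 0.0002551 S between n1,n6
  Y(R14) = 0.001065 S between n5,n3
  Iext: injects 0.0422 A into n1 (from n2)
Assemble and solve the 6×6 MNA system:
  V(n1)=0.07777  V(n2)=-0.1242  V(n3)=0.06833  V(n4)=0.06564  V(n5)=0.06744  V(n6)=0.06833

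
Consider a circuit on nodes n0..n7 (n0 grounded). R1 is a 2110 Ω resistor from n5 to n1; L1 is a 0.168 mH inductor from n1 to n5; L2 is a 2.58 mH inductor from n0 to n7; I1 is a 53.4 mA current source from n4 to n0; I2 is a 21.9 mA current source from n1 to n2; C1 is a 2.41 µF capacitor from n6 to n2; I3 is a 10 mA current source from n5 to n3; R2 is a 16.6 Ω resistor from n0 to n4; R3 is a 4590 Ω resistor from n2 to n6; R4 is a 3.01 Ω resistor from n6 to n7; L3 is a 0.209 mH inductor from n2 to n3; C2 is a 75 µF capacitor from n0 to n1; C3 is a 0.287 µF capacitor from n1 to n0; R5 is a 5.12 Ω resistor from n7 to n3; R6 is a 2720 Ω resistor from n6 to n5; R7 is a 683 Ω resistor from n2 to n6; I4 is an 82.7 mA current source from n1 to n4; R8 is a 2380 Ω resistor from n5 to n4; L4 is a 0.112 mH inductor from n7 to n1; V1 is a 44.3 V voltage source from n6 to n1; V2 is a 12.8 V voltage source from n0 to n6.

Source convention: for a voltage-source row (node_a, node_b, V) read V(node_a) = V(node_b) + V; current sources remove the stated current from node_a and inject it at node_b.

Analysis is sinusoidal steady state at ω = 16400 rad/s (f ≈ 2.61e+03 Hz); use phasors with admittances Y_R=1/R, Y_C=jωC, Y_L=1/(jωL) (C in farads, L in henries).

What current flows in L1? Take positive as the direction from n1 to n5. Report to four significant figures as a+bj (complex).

MNA unknowns: 7 node voltages V₁..V_7 plus 2 source currents (V1, V2)
R1: Y=0.0004739+0.000j on G[5,1]
L1: Y=0.000-0.3630j on G[1,5]
L2: Y=0.000-0.02363j on G[0,7]
I1: z[4]−=0.0534, z[0]+=0.0534
I2: z[1]−=0.0219, z[2]+=0.0219
C1: Y=0.000+0.03952j on G[6,2]
I3: z[5]−=0.01, z[3]+=0.01
R2: Y=0.06024+0.000j on G[0,4]
R3: Y=0.0002179+0.000j on G[2,6]
R4: Y=0.3322+0.000j on G[6,7]
L3: Y=0.000-0.2917j on G[2,3]
C2: Y=0.000+1.230j on G[0,1]
C3: Y=0.000+0.004707j on G[1,0]
R5: Y=0.1953+0.000j on G[7,3]
R6: Y=0.0003676+0.000j on G[6,5]
R7: Y=0.001464+0.000j on G[2,6]
I4: z[1]−=0.0827, z[4]+=0.0827
R8: Y=0.0004202+0.000j on G[5,4]
L4: Y=0.000-0.5444j on G[7,1]
V1: row V6−V1=44.3, i_V1 at 6,1
V2: row V0−V6=12.8, i_V2 at 0,6
solve → V1=-57.10+0.000j, V2=-41.55+30.76j, V3=-37.83+26.35j, V4=0.08751+0.0005785j, V5=-57.10+0.08352j, V6=-12.80+0.000j, V7=-44.47+20.80j
aux → i_V1=-11.25-63.62j, i_V2=0.5503-69.45j

-0.03031+0.0001051j A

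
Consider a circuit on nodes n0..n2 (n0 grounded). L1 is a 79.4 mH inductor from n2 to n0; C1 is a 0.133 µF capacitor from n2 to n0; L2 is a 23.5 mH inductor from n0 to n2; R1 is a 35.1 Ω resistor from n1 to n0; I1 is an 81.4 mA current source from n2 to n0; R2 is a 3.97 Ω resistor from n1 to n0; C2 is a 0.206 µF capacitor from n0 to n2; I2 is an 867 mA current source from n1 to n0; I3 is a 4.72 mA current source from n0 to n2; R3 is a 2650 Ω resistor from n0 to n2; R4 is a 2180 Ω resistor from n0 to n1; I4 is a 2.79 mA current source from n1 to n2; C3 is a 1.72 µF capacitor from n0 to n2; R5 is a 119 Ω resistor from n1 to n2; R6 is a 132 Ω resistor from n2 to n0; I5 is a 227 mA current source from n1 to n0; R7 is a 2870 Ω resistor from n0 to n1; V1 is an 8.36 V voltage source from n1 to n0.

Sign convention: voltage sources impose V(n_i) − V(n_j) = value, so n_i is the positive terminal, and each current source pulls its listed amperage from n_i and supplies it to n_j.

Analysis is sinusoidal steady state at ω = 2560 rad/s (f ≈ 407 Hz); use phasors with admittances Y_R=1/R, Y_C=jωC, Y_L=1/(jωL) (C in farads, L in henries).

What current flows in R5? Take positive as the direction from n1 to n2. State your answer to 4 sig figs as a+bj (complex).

Apply KCL at each of the 2 non-ground nodes and solve the resulting linear system.
Node n1: branches {R1, R2, I2, R4, I4, R5, I5, R7, V1} → V_1 = 8.360+0.000j
Node n2: branches {L1, C1, L2, I1, C2, I3, R3, I4, C3, R5, R6} → V_2 = -0.1118-0.1112j
Source currents: i(V1)=-3.519-0.0009345j

0.07119+0.0009345j A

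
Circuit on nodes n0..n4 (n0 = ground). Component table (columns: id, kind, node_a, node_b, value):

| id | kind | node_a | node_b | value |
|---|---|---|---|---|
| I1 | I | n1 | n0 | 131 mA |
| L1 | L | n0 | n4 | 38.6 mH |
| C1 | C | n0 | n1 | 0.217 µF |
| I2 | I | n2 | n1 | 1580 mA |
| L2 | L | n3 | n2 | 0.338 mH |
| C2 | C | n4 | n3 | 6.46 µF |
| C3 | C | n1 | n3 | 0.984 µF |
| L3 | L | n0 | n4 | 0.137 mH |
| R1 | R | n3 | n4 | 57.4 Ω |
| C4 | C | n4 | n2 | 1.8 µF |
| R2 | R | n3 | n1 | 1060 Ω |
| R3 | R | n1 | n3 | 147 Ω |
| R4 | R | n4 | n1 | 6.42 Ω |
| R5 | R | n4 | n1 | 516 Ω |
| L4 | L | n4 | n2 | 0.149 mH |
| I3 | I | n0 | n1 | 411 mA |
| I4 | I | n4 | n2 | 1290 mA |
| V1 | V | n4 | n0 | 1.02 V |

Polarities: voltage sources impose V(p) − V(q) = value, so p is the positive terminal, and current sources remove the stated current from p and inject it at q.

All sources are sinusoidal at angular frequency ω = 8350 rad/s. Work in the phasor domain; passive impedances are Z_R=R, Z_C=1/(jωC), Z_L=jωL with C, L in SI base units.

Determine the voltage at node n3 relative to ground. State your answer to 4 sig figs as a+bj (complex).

Element admittances at ω=8350 rad/s:
  I1: injects 0.131 A into n0 (from n1)
  Y(L1) = 0.000-0.003103j S between n0,n4
  Y(C1) = 0.000+0.001812j S between n0,n1
  I2: injects 1.58 A into n1 (from n2)
  Y(L2) = 0.000-0.3543j S between n3,n2
  Y(C2) = 0.000+0.05394j S between n4,n3
  Y(C3) = 0.000+0.008216j S between n1,n3
  Y(L3) = 0.000-0.8742j S between n0,n4
  Y(R1) = 0.01742+0.000j S between n3,n4
  Y(C4) = 0.000+0.01503j S between n4,n2
  Y(R2) = 0.0009434+0.000j S between n3,n1
  Y(R3) = 0.006803+0.000j S between n1,n3
  Y(R4) = 0.1558+0.000j S between n4,n1
  Y(R5) = 0.001938+0.000j S between n4,n1
  Y(L4) = 0.000-0.8038j S between n4,n2
  I3: injects 0.411 A into n1 (from n0)
  I4: injects 1.29 A into n2 (from n4)
  V1: constraint V(n4)−V(n0) = 1.02
Assemble and solve the 5×5 MNA system:
  V(n1)=12.19-0.7078j  V(n2)=0.8766-0.2297j  V(n3)=0.5572+0.07746j  V(n4)=1.020+0.000j
  i(V1)=0.2787+0.8727j

0.5572+0.07746j V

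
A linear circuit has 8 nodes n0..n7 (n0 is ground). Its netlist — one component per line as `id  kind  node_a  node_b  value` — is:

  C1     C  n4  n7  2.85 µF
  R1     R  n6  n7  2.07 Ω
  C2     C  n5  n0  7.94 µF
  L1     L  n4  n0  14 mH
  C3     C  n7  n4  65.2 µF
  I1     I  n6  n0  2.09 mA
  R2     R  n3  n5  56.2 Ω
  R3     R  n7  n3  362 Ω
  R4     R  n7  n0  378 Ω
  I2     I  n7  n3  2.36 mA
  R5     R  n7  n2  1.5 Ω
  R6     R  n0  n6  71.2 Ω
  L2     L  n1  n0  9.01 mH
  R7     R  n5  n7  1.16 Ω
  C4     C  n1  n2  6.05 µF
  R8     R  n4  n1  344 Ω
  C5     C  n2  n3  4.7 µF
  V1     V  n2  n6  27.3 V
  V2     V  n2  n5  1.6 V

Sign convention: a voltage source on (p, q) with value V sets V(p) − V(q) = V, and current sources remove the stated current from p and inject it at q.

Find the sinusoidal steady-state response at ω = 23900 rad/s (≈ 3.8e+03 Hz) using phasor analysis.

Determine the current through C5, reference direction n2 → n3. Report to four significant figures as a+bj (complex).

Element admittances at ω=23900 rad/s:
  Y(C1) = 0.000+0.06811j S between n4,n7
  Y(R1) = 0.4831+0.000j S between n6,n7
  Y(C2) = 0.000+0.1898j S between n5,n0
  Y(L1) = 0.000-0.002989j S between n4,n0
  Y(C3) = 0.000+1.558j S between n7,n4
  I1: injects 0.00209 A into n0 (from n6)
  Y(R2) = 0.01779+0.000j S between n3,n5
  Y(R3) = 0.002762+0.000j S between n7,n3
  Y(R4) = 0.002646+0.000j S between n7,n0
  I2: injects 0.00236 A into n3 (from n7)
  Y(R5) = 0.6667+0.000j S between n7,n2
  Y(R6) = 0.01404+0.000j S between n0,n6
  Y(L2) = 0.000-0.004644j S between n1,n0
  Y(R7) = 0.8621+0.000j S between n5,n7
  Y(C4) = 0.000+0.1446j S between n1,n2
  Y(R8) = 0.002907+0.000j S between n4,n1
  Y(C5) = 0.000+0.1123j S between n2,n3
  V1: constraint V(n2)−V(n6) = 27.3
  V2: constraint V(n2)−V(n5) = 1.6
Assemble and solve the 9×9 MNA system:
  V(n1)=1.792-1.954j  V(n2)=1.737-2.038j  V(n3)=1.664-1.641j  V(n4)=-5.485-2.059j  V(n5)=0.1368-2.038j  V(n6)=-25.56-2.038j  V(n7)=-5.475-2.042j
  i(V1)=-10.06-0.02632j  i(V2)=5.197+0.02300j

0.04454+0.008163j A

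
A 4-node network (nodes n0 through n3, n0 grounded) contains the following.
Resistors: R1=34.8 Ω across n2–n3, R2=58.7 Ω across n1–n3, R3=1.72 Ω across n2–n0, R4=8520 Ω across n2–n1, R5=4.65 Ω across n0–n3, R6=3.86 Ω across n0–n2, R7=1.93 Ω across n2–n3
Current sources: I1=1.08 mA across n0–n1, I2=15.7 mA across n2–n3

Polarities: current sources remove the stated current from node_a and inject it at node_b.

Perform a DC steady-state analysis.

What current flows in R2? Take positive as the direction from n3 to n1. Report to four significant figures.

-0.001070 A

Element admittances at DC:
  Y(R1) = 0.02874 S between n2,n3
  Y(R2) = 0.01704 S between n1,n3
  Y(R3) = 0.5814 S between n2,n0
  Y(R4) = 0.0001174 S between n2,n1
  I1: injects 0.00108 A into n1 (from n0)
  Y(R5) = 0.2151 S between n0,n3
  Y(R6) = 0.2591 S between n0,n2
  Y(R7) = 0.5181 S between n2,n3
  I2: injects 0.0157 A into n3 (from n2)
Assemble and solve the 3×3 MNA system:
  V(n1)=0.08218  V(n2)=-0.003672  V(n3)=0.01937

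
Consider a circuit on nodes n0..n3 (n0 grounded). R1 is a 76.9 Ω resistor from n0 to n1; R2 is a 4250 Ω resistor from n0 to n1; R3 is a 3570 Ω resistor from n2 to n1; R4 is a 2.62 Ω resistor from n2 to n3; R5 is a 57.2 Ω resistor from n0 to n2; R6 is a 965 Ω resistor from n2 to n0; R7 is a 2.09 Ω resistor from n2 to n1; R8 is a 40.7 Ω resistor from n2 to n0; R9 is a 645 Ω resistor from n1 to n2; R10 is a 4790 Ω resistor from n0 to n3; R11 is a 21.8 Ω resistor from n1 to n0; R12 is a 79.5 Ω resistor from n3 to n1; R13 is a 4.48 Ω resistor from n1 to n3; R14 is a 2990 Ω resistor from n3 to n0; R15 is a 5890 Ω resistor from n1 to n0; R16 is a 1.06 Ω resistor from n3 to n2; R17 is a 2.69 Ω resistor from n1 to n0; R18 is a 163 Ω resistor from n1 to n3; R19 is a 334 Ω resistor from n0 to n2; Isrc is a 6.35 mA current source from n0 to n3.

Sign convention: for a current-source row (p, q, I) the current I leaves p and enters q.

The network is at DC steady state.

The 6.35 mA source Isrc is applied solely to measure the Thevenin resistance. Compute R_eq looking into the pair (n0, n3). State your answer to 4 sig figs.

MNA unknowns: 3 node voltages V₁..V_3
R1: Y=0.01300 on G[0,1]
R2: Y=0.0002353 on G[0,1]
R3: Y=0.0002801 on G[2,1]
R4: Y=0.3817 on G[2,3]
R5: Y=0.01748 on G[0,2]
R6: Y=0.001036 on G[2,0]
R7: Y=0.4785 on G[2,1]
R8: Y=0.02457 on G[2,0]
R9: Y=0.001550 on G[1,2]
R10: Y=0.0002088 on G[0,3]
R11: Y=0.04587 on G[1,0]
R12: Y=0.01258 on G[3,1]
R13: Y=0.2232 on G[1,3]
R14: Y=0.0003344 on G[3,0]
R15: Y=0.0001698 on G[1,0]
R16: Y=0.9434 on G[3,2]
R17: Y=0.3717 on G[1,0]
R18: Y=0.006135 on G[1,3]
R19: Y=0.002994 on G[0,2]
Isrc: z[0]−=0.00635, z[3]+=0.00635
solve → V1=0.01265, V2=0.01919, V3=0.02222

R_eq = 3.500 Ω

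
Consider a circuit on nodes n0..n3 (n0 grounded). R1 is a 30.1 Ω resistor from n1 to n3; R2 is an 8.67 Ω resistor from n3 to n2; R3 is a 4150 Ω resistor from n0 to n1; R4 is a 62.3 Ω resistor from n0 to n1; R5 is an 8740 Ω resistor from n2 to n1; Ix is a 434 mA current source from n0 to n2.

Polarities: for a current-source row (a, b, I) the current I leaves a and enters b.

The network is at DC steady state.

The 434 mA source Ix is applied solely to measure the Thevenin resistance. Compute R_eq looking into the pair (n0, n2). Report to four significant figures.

R_eq = 99.98 Ω

Element admittances at DC:
  Y(R1) = 0.03322 S between n1,n3
  Y(R2) = 0.1153 S between n3,n2
  Y(R3) = 0.0002410 S between n0,n1
  Y(R4) = 0.01605 S between n0,n1
  Y(R5) = 0.0001144 S between n2,n1
  Ix: injects 0.434 A into n2 (from n0)
Assemble and solve the 3×3 MNA system:
  V(n1)=26.64  V(n2)=43.39  V(n3)=39.64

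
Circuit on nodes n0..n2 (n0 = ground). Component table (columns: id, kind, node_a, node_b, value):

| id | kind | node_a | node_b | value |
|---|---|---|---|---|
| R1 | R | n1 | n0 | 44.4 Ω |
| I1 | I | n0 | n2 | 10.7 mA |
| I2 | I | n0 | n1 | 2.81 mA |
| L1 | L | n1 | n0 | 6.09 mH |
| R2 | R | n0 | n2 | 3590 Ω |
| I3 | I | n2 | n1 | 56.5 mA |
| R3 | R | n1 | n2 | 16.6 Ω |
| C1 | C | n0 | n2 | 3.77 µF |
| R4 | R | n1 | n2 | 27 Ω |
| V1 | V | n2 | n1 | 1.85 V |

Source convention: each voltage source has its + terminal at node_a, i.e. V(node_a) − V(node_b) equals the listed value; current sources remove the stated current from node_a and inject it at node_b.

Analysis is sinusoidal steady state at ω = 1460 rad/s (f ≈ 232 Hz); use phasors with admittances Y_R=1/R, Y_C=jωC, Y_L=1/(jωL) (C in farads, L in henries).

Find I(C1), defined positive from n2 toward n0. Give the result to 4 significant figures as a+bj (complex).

-0.0005328+0.01082j A

Apply KCL at each of the 2 non-ground nodes and solve the resulting linear system.
Node n1: branches {R1, I2, L1, I3, R3, R4, V1} → V_1 = 0.1158+0.09680j
Node n2: branches {I1, R2, I3, R3, C1, R4, V1} → V_2 = 1.966+0.09680j
Source currents: i(V1)=-0.2258-0.01085j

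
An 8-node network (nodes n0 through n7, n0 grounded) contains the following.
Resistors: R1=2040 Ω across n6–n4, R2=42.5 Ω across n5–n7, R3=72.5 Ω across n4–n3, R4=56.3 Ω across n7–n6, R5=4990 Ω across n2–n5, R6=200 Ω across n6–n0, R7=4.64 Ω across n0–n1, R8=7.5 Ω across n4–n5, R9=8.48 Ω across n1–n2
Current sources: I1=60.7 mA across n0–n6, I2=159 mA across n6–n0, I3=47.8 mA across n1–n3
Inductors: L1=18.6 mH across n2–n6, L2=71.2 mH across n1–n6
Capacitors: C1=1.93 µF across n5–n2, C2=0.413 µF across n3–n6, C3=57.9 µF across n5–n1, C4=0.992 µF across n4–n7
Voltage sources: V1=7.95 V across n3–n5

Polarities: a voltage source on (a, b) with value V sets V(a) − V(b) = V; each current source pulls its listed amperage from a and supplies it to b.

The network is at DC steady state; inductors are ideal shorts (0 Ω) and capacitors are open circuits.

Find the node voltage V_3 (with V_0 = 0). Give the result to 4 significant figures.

Apply KCL at each of the 7 non-ground nodes and solve the resulting linear system.
Node n1: branches {I3, L2, C3, R7, R9} → V_1 = -0.4458
Node n2: branches {L1, R5, C1, R9} → V_2 = -0.4458
Node n3: branches {R3, I3, C2, V1} → V_3 = 11.89
Node n4: branches {R1, R3, R8, C4} → V_4 = 4.670
Node n5: branches {R2, R5, C1, C3, R8, V1} → V_5 = 3.942
Node n6: branches {R1, I1, I2, L1, R4, L2, R6, C2} → V_6 = -0.4458
Node n7: branches {R2, R4, C4} → V_7 = 2.055
Source currents: i(L1)=0.0008794, i(L2)=0.04827, i(V1)=-0.05181

11.89 V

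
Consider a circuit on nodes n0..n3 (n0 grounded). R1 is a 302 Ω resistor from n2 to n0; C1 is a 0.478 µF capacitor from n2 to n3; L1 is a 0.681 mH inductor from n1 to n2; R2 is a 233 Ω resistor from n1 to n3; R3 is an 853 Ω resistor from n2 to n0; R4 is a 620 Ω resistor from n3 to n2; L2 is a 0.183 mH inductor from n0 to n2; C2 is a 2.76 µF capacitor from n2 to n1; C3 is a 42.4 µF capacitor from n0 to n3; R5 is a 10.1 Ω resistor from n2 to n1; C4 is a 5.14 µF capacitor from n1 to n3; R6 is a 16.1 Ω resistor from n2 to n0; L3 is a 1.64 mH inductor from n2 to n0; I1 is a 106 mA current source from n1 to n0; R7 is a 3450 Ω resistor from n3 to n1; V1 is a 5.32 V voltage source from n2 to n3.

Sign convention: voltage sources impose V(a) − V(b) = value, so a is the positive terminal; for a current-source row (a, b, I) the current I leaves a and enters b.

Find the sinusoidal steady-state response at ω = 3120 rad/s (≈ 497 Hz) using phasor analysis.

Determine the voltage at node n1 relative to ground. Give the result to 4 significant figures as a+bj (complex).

Element admittances at ω=3120 rad/s:
  Y(R1) = 0.003311+0.000j S between n2,n0
  Y(C1) = 0.000+0.001491j S between n2,n3
  Y(L1) = 0.000-0.4707j S between n1,n2
  Y(R2) = 0.004292+0.000j S between n1,n3
  Y(R3) = 0.001172+0.000j S between n2,n0
  Y(R4) = 0.001613+0.000j S between n3,n2
  Y(L2) = 0.000-1.751j S between n0,n2
  Y(C2) = 0.000+0.008611j S between n2,n1
  Y(C3) = 0.000+0.1323j S between n0,n3
  Y(R5) = 0.09901+0.000j S between n2,n1
  Y(C4) = 0.000+0.01604j S between n1,n3
  Y(R6) = 0.06211+0.000j S between n2,n0
  Y(L3) = 0.000-0.1954j S between n2,n0
  I1: injects 0.106 A into n0 (from n1)
  Y(R7) = 0.0002899+0.000j S between n3,n1
  V1: constraint V(n2)−V(n3) = 5.32
Assemble and solve the 4×4 MNA system:
  V(n1)=-0.2724-0.3636j  V(n2)=-0.3895-0.04412j  V(n3)=-5.709-0.04412j
  i(V1)=-0.03278-0.8490j

-0.2724-0.3636j V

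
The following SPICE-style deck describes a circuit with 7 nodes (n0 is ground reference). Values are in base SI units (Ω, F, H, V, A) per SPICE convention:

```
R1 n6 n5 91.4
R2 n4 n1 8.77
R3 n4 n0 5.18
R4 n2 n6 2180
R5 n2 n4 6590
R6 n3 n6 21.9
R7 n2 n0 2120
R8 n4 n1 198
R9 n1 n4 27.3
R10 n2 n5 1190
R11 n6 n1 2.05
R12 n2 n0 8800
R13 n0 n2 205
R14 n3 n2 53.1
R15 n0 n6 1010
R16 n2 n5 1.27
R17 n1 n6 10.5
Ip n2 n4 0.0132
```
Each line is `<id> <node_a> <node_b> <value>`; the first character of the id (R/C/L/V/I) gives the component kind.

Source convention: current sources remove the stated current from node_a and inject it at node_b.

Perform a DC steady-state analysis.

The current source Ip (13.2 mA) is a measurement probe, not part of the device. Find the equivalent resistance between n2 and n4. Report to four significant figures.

Apply KCL at each of the 6 non-ground nodes and solve the resulting linear system.
Node n1: branches {R2, R8, R9, R11, R17} → V_1 = -0.05217
Node n2: branches {R4, R5, R7, R10, R12, R13, R14, R16, Ip} → V_2 = -0.4940
Node n3: branches {R6, R14} → V_3 = -0.1937
Node n4: branches {R2, R3, R5, R8, R9, Ip} → V_4 = 0.01434
Node n5: branches {R1, R10, R16} → V_5 = -0.4882
Node n6: branches {R1, R4, R6, R11, R15, R17} → V_6 = -0.06993

R_eq = 38.51 Ω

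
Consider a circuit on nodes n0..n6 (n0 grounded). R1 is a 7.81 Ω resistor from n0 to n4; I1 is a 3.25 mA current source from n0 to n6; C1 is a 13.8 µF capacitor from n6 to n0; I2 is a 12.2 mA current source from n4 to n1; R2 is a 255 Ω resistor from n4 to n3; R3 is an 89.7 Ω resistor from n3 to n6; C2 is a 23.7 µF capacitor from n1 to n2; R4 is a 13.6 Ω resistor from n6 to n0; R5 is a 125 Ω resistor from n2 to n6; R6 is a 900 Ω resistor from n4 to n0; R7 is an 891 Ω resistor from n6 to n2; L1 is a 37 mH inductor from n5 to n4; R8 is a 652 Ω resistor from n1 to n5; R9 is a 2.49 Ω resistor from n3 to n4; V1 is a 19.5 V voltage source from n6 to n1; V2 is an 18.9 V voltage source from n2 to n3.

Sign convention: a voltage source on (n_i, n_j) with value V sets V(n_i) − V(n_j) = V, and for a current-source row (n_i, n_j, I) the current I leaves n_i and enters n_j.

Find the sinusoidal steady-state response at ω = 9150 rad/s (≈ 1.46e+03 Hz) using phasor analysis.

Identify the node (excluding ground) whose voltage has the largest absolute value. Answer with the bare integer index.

Apply KCL at each of the 6 non-ground nodes and solve the resulting linear system.
Node n1: branches {I2, C2, R8, V1} → V_1 = -5.397-4.853j
Node n2: branches {C2, R5, R7, V2} → V_2 = 2.089-14.54j
Node n3: branches {R2, R3, R9, V2} → V_3 = -16.81-14.54j
Node n4: branches {R1, I2, R2, R6, L1, R9} → V_4 = -12.75-11.03j
Node n5: branches {L1, R8} → V_5 = -13.71-6.708j
Node n6: branches {I1, C1, R3, R4, R5, R7, V1} → V_6 = 14.10-4.853j
Source currents: i(V1)=-2.101-1.620j, i(V2)=-1.992-1.535j

3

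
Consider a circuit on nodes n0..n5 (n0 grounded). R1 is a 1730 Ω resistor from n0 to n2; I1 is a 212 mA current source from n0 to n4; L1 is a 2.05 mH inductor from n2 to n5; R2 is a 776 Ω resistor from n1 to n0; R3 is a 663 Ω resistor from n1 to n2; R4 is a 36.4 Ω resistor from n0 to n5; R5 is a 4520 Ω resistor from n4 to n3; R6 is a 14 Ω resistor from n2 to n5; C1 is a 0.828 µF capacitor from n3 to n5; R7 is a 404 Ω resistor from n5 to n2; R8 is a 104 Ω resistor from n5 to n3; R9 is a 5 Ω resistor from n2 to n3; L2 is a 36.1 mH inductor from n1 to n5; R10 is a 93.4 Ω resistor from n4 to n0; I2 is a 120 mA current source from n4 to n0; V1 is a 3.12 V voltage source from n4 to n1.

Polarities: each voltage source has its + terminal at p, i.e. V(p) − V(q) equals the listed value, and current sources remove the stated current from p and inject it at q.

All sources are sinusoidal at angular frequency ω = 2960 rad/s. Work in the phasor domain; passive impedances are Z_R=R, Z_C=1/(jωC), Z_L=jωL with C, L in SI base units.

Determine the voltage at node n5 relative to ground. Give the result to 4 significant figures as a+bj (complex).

0.8206-0.5957j V

MNA unknowns: 5 node voltages V₁..V_5 plus 1 source current (V1)
R1: Y=0.0005780+0.000j on G[0,2]
I1: z[0]−=0.212, z[4]+=0.212
L1: Y=0.000-0.1648j on G[2,5]
R2: Y=0.001289+0.000j on G[1,0]
R3: Y=0.001508+0.000j on G[1,2]
R4: Y=0.02747+0.000j on G[0,5]
R5: Y=0.0002212+0.000j on G[4,3]
R6: Y=0.07143+0.000j on G[2,5]
C1: Y=0.000+0.002451j on G[3,5]
R7: Y=0.002475+0.000j on G[5,2]
R8: Y=0.009615+0.000j on G[5,3]
R9: Y=0.2000+0.000j on G[2,3]
L2: Y=0.000-0.009358j on G[1,5]
R10: Y=0.01071+0.000j on G[4,0]
I2: z[4]−=0.12, z[0]+=0.12
V1: row V4−V1=3.12, i_V1 at 4,1
solve → V1=2.966+1.392j, V2=0.8123-0.5675j, V3=0.8186-0.5667j, V4=6.086+1.392j, V5=0.8206-0.5957j
aux → i_V1=0.02567-0.01533j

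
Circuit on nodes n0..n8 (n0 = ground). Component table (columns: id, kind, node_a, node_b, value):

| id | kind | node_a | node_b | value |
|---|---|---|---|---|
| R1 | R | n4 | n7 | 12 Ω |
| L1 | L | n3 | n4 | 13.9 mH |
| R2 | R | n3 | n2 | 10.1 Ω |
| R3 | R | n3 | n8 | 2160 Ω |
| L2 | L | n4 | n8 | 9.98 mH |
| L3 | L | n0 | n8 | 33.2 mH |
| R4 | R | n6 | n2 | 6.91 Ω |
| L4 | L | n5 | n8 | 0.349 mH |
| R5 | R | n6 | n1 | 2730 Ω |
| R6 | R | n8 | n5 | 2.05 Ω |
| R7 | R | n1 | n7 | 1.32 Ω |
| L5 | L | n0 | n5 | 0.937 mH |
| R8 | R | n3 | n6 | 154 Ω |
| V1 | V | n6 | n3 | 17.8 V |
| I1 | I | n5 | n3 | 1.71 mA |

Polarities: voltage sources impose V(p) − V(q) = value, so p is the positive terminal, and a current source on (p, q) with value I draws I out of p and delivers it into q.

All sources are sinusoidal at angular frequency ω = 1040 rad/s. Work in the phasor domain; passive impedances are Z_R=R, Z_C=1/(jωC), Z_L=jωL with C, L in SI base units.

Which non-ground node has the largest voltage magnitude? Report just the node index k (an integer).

Apply KCL at each of the 8 non-ground nodes and solve the resulting linear system.
Node n1: branches {R5, R7} → V_1 = 0.08628+0.01800j
Node n2: branches {R2, R4} → V_2 = 10.57-0.05073j
Node n3: branches {L1, R2, R3, R8, V1, I1} → V_3 = -0.0008524-0.05073j
Node n4: branches {R1, L1, L2} → V_4 = -0.0001450+0.01833j
Node n5: branches {L4, R6, L5, I1} → V_5 = -2.867e-06-1.636e-05j
Node n6: branches {R4, R5, R8, V1} → V_6 = 17.80-0.05073j
Node n7: branches {R1, R7} → V_7 = 0.07771+0.01803j
Node n8: branches {R3, L2, L3, L4, R6} → V_8 = 0.0001016+0.0005797j
Source currents: i(V1)=-1.169+2.518e-05j

6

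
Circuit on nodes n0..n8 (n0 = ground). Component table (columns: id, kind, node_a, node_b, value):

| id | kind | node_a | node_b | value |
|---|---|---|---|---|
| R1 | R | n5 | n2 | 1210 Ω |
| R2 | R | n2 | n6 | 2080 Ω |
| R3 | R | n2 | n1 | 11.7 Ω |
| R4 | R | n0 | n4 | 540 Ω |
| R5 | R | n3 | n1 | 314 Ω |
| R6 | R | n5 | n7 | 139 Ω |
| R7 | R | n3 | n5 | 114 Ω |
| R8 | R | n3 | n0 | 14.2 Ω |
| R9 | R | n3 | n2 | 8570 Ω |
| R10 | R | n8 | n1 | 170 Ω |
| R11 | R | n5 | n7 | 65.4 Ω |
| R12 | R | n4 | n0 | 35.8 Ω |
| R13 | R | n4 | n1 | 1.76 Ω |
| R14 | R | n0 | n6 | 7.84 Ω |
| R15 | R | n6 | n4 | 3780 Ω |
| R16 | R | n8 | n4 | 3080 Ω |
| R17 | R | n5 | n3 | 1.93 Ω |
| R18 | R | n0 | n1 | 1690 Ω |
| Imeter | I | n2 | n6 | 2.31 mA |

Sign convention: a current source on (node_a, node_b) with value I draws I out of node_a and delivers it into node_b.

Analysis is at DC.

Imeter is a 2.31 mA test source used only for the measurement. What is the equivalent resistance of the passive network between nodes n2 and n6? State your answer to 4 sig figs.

R_eq = 47.82 Ω

MNA unknowns: 8 node voltages V₁..V_8
R1: Y=0.0008264 on G[5,2]
R2: Y=0.0004808 on G[2,6]
R3: Y=0.08547 on G[2,1]
R4: Y=0.001852 on G[0,4]
R5: Y=0.003185 on G[3,1]
R6: Y=0.007194 on G[5,7]
R7: Y=0.008772 on G[3,5]
R8: Y=0.07042 on G[3,0]
R9: Y=0.0001167 on G[3,2]
R10: Y=0.005882 on G[8,1]
R11: Y=0.01529 on G[5,7]
R12: Y=0.02793 on G[4,0]
R13: Y=0.5682 on G[4,1]
R14: Y=0.1276 on G[0,6]
R15: Y=0.0002646 on G[6,4]
R16: Y=0.0003247 on G[8,4]
R17: Y=0.5181 on G[5,3]
R18: Y=0.0005917 on G[0,1]
Imeter: z[2]−=0.00231, z[6]+=0.00231
solve → V1=-0.06751, V2=-0.09294, V3=-0.004058, V4=-0.06411, V5=-0.004197, V6=0.01752, V7=-0.004197, V8=-0.06733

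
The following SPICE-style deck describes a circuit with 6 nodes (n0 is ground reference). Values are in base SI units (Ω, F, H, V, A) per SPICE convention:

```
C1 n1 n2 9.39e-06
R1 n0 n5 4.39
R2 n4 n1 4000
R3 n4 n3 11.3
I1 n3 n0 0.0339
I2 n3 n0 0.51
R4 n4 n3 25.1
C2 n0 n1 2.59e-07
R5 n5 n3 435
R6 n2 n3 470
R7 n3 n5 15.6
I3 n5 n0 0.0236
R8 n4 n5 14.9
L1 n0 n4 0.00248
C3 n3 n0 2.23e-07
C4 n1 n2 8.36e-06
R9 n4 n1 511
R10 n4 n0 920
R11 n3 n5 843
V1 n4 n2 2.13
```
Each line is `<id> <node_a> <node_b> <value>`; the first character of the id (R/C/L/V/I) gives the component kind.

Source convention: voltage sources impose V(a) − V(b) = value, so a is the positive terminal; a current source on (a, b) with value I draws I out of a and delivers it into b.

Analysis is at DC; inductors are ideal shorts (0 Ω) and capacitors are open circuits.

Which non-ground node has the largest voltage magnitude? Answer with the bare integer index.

3

MNA unknowns: 5 node voltages V₁..V_5 plus 2 source currents (L1, V1)
C1: Y=0.000 on G[1,2]
R1: Y=0.2278 on G[0,5]
R2: Y=0.0002500 on G[4,1]
R3: Y=0.08850 on G[4,3]
I1: z[3]−=0.0339, z[0]+=0.0339
I2: z[3]−=0.51, z[0]+=0.51
R4: Y=0.03984 on G[4,3]
C2: Y=0.000 on G[0,1]
R5: Y=0.002299 on G[5,3]
R6: Y=0.002128 on G[2,3]
R7: Y=0.06410 on G[3,5]
I3: z[5]−=0.0236, z[0]+=0.0236
R8: Y=0.06711 on G[4,5]
L1: row V0−V4=0, i_L1 at 0,4
C3: Y=0.000 on G[3,0]
C4: Y=0.000 on G[1,2]
R9: Y=0.001957 on G[4,1]
R10: Y=0.001087 on G[4,0]
R11: Y=0.001186 on G[3,5]
V1: row V4−V2=2.13, i_V1 at 4,2
solve → V1=0.000, V2=-2.130, V3=-2.981, V4=0.000, V5=-0.6209
aux → i_L1=0.4261, i_V1=0.001811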